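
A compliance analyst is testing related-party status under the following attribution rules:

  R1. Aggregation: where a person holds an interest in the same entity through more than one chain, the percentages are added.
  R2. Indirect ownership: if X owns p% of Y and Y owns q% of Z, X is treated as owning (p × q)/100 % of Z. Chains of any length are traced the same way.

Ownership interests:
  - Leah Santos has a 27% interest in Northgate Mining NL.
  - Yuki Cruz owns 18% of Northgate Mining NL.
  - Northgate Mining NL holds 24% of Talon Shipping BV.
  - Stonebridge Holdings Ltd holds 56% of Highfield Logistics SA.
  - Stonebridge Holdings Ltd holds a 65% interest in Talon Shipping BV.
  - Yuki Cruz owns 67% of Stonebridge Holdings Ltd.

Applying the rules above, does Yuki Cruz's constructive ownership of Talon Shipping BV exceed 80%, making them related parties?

No

Chain via Stonebridge Holdings Ltd (R2): 67% × 65% = 43.55% of Talon Shipping BV.
Chain via Northgate Mining NL (R2): 18% × 24% = 4.32% of Talon Shipping BV.
Aggregating (R1): 43.55% + 4.32% = 47.87%.
47.87% does not exceed the 80% threshold, so Yuki is not a related party to Talon Shipping BV.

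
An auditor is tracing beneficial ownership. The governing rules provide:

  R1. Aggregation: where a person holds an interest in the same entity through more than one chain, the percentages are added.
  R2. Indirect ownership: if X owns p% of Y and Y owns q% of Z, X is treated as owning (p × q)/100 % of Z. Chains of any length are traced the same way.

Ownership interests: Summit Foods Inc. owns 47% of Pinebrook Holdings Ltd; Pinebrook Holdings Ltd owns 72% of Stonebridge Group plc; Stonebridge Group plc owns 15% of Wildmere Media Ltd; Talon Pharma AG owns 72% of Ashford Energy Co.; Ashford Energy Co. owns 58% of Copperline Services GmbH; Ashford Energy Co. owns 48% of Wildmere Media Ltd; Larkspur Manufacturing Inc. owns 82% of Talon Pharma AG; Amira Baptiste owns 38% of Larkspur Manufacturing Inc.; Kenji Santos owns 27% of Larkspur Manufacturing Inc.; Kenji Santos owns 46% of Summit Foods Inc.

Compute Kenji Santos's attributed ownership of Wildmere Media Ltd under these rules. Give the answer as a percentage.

9.986544%

Chain via Larkspur Manufacturing Inc. → Talon Pharma AG → Ashford Energy Co. (R2): 27% × 82% × 72% × 48% = 7.651584% of Wildmere Media Ltd.
Chain via Summit Foods Inc. → Pinebrook Holdings Ltd → Stonebridge Group plc (R2): 46% × 47% × 72% × 15% = 2.33496% of Wildmere Media Ltd.
Aggregating (R1): 7.651584% + 2.33496% = 9.986544%.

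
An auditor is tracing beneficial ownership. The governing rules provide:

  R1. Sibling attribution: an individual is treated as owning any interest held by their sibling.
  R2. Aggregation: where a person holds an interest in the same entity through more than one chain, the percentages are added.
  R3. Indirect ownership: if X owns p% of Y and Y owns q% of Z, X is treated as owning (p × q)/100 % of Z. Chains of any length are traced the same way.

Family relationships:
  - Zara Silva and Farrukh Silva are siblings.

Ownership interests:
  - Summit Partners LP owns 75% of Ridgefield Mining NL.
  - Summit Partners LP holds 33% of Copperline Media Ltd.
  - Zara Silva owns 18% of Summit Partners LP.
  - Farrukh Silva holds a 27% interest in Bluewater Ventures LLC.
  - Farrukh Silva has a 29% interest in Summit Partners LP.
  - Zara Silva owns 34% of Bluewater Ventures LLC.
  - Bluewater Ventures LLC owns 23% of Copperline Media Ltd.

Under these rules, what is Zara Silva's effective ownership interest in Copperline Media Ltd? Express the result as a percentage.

By sibling attribution (R1), Zara Silva is treated as also owning Farrukh Silva's interest in Summit Partners LP, giving 18% + 29% = 47%.
By sibling attribution (R1), Zara Silva is treated as also owning Farrukh Silva's interest in Bluewater Ventures LLC, giving 34% + 27% = 61%.
Chain via Summit Partners LP (R3): 47% × 33% = 15.51% of Copperline Media Ltd.
Chain via Bluewater Ventures LLC (R3): 61% × 23% = 14.03% of Copperline Media Ltd.
Aggregating (R2): 15.51% + 14.03% = 29.54%.

29.54%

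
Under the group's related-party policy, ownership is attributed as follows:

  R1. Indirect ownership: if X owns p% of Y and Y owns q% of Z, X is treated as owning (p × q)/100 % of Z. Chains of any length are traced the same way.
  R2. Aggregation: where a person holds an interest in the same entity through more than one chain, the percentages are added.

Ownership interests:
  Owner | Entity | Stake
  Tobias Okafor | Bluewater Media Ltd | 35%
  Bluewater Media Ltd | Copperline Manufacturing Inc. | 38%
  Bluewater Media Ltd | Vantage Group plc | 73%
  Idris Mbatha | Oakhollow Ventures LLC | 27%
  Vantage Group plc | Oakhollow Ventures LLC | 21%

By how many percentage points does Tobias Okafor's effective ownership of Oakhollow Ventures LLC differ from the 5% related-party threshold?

Chain via Bluewater Media Ltd → Vantage Group plc (R1): 35% × 73% × 21% = 5.3655% of Oakhollow Ventures LLC.
5.3655% exceeds the 5% threshold by 0.3655 percentage points.

0.3655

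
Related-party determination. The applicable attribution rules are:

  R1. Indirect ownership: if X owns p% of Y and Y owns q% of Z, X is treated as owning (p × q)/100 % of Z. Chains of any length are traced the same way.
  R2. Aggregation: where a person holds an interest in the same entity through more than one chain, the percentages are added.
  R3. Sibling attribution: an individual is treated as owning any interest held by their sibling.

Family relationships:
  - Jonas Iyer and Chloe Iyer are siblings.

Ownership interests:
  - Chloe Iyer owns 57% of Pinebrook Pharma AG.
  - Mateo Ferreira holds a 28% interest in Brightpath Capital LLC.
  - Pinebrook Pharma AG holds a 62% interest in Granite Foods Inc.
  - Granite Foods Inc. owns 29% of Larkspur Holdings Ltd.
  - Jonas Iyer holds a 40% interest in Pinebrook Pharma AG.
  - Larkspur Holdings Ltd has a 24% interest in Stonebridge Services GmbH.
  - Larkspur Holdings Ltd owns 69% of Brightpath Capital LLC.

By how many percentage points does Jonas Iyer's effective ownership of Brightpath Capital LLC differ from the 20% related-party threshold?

By sibling attribution (R3), Jonas Iyer is treated as also owning Chloe Iyer's interest in Pinebrook Pharma AG, giving 40% + 57% = 97%.
Chain via Pinebrook Pharma AG → Granite Foods Inc. → Larkspur Holdings Ltd (R1): 97% × 62% × 29% × 69% = 12.034014% of Brightpath Capital LLC.
12.034014% falls short of the 20% threshold by 7.965986 percentage points.

7.965986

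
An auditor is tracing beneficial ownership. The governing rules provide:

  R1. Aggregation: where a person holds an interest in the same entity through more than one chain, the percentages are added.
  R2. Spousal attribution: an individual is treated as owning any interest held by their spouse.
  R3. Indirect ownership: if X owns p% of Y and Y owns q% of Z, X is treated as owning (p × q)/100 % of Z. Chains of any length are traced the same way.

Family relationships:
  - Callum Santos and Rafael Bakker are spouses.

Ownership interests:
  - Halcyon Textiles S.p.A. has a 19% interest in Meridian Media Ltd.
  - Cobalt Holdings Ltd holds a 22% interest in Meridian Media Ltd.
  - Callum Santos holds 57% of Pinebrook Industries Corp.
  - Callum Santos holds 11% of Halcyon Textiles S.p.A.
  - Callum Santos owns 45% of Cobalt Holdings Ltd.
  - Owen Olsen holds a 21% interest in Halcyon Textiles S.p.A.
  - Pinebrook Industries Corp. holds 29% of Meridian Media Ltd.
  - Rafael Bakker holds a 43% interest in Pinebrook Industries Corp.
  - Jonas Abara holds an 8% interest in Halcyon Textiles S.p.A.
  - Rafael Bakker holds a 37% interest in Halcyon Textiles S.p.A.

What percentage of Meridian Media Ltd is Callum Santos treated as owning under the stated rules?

By spousal attribution (R2), Callum Santos is treated as also owning Rafael Bakker's interest in Halcyon Textiles S.p.A, giving 11% + 37% = 48%.
By spousal attribution (R2), Callum Santos is treated as also owning Rafael Bakker's interest in Pinebrook Industries Corp, giving 57% + 43% = 100%.
Chain via Cobalt Holdings Ltd (R3): 45% × 22% = 9.9% of Meridian Media Ltd.
Chain via Halcyon Textiles S.p.A. (R3): 48% × 19% = 9.12% of Meridian Media Ltd.
Chain via Pinebrook Industries Corp. (R3): 100% × 29% = 29% of Meridian Media Ltd.
Aggregating (R1): 9.9% + 9.12% + 29% = 48.02%.

48.02%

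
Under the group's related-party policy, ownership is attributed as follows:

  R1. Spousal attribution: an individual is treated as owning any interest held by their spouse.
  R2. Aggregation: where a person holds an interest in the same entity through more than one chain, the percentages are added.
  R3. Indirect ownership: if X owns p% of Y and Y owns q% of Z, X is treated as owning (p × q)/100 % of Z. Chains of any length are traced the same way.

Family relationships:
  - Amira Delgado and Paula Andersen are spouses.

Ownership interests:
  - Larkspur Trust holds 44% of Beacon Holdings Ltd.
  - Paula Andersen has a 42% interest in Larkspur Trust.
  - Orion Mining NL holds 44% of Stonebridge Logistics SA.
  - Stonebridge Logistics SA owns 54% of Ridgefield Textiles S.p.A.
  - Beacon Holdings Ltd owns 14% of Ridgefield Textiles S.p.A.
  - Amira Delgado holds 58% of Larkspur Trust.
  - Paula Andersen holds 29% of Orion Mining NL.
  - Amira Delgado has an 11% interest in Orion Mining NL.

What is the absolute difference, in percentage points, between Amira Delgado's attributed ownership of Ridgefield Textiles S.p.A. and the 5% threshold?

10.664

By spousal attribution (R1), Amira Delgado is treated as also owning Paula Andersen's interest in Orion Mining NL, giving 11% + 29% = 40%.
By spousal attribution (R1), Amira Delgado is treated as also owning Paula Andersen's interest in Larkspur Trust, giving 58% + 42% = 100%.
Chain via Orion Mining NL → Stonebridge Logistics SA (R3): 40% × 44% × 54% = 9.504% of Ridgefield Textiles S.p.A.
Chain via Larkspur Trust → Beacon Holdings Ltd (R3): 100% × 44% × 14% = 6.16% of Ridgefield Textiles S.p.A.
Aggregating (R2): 9.504% + 6.16% = 15.664%.
15.664% exceeds the 5% threshold by 10.664 percentage points.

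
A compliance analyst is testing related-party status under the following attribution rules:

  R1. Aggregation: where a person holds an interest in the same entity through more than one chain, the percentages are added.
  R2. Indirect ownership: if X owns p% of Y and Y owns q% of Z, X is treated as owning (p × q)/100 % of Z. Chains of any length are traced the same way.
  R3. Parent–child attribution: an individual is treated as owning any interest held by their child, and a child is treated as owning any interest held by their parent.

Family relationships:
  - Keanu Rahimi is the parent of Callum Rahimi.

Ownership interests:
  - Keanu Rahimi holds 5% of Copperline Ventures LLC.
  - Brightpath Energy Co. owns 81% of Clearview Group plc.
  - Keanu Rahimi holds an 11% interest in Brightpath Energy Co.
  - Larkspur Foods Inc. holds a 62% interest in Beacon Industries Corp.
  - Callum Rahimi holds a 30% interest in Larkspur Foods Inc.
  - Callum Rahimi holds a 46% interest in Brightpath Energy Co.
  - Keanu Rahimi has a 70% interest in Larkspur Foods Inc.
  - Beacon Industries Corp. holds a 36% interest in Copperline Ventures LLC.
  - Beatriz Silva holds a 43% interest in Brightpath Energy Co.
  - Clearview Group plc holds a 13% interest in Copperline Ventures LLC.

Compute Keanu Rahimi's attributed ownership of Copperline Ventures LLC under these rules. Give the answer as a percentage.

33.3221%

By parent–child attribution (R3), Keanu Rahimi is treated as also owning Callum Rahimi's interest in Larkspur Foods Inc, giving 70% + 30% = 100%.
By parent–child attribution (R3), Keanu Rahimi is treated as also owning Callum Rahimi's interest in Brightpath Energy Co, giving 11% + 46% = 57%.
Chain via Larkspur Foods Inc. → Beacon Industries Corp. (R2): 100% × 62% × 36% = 22.32% of Copperline Ventures LLC.
Chain via Brightpath Energy Co. → Clearview Group plc (R2): 57% × 81% × 13% = 6.0021% of Copperline Ventures LLC.
Direct interest in Copperline Ventures LLC: 5%.
Aggregating (R1): 22.32% + 6.0021% + 5% = 33.3221%.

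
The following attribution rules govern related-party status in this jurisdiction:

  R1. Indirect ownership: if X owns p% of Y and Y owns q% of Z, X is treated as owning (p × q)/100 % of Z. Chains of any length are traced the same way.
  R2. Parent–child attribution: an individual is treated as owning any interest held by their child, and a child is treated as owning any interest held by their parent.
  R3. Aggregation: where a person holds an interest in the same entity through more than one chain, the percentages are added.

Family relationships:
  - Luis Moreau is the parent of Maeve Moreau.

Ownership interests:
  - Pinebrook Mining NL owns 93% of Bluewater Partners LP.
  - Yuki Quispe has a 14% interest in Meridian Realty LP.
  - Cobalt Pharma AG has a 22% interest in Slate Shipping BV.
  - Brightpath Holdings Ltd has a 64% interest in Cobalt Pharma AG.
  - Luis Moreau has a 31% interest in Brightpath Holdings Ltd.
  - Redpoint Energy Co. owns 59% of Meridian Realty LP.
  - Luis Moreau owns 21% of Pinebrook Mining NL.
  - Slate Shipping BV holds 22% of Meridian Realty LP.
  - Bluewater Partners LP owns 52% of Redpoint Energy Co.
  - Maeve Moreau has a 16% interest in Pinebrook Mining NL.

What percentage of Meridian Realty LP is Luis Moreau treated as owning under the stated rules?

By parent–child attribution (R2), Luis Moreau is treated as also owning Maeve Moreau's interest in Pinebrook Mining NL, giving 21% + 16% = 37%.
Chain via Brightpath Holdings Ltd → Cobalt Pharma AG → Slate Shipping BV (R1): 31% × 64% × 22% × 22% = 0.960256% of Meridian Realty LP.
Chain via Pinebrook Mining NL → Bluewater Partners LP → Redpoint Energy Co. (R1): 37% × 93% × 52% × 59% = 10.556988% of Meridian Realty LP.
Aggregating (R3): 0.960256% + 10.556988% = 11.517244%.

11.517244%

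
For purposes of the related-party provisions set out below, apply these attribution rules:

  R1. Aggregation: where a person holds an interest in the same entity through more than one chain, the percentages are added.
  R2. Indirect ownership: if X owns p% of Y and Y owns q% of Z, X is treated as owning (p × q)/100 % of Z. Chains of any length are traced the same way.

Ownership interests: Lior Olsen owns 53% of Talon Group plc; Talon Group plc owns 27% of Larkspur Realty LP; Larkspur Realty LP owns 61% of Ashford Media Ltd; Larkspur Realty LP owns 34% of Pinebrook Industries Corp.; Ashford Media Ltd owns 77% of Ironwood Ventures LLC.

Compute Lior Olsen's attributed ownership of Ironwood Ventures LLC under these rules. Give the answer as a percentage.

6.721407%

Chain via Talon Group plc → Larkspur Realty LP → Ashford Media Ltd (R2): 53% × 27% × 61% × 77% = 6.721407% of Ironwood Ventures LLC.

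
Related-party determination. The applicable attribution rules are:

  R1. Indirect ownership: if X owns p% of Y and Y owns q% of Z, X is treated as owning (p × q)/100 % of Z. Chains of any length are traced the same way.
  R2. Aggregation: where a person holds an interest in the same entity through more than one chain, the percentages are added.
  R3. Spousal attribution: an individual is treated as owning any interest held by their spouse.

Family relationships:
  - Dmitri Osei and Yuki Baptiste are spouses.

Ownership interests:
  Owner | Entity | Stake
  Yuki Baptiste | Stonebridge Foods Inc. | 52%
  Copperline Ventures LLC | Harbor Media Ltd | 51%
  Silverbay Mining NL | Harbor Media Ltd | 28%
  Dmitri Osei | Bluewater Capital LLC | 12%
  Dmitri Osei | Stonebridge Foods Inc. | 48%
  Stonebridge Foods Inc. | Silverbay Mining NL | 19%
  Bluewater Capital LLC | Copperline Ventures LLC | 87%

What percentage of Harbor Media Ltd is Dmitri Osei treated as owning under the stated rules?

By spousal attribution (R3), Dmitri Osei is treated as also owning Yuki Baptiste's interest in Stonebridge Foods Inc, giving 48% + 52% = 100%.
Chain via Stonebridge Foods Inc. → Silverbay Mining NL (R1): 100% × 19% × 28% = 5.32% of Harbor Media Ltd.
Chain via Bluewater Capital LLC → Copperline Ventures LLC (R1): 12% × 87% × 51% = 5.3244% of Harbor Media Ltd.
Aggregating (R2): 5.32% + 5.3244% = 10.6444%.

10.6444%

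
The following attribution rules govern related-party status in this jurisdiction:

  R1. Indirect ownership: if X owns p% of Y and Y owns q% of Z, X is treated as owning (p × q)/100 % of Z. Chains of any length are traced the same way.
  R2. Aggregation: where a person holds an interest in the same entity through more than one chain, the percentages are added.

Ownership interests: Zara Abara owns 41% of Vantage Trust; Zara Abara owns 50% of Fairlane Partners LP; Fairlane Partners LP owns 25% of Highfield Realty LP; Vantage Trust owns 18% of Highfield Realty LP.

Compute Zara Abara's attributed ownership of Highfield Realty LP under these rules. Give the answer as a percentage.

19.88%

Chain via Fairlane Partners LP (R1): 50% × 25% = 12.5% of Highfield Realty LP.
Chain via Vantage Trust (R1): 41% × 18% = 7.38% of Highfield Realty LP.
Aggregating (R2): 12.5% + 7.38% = 19.88%.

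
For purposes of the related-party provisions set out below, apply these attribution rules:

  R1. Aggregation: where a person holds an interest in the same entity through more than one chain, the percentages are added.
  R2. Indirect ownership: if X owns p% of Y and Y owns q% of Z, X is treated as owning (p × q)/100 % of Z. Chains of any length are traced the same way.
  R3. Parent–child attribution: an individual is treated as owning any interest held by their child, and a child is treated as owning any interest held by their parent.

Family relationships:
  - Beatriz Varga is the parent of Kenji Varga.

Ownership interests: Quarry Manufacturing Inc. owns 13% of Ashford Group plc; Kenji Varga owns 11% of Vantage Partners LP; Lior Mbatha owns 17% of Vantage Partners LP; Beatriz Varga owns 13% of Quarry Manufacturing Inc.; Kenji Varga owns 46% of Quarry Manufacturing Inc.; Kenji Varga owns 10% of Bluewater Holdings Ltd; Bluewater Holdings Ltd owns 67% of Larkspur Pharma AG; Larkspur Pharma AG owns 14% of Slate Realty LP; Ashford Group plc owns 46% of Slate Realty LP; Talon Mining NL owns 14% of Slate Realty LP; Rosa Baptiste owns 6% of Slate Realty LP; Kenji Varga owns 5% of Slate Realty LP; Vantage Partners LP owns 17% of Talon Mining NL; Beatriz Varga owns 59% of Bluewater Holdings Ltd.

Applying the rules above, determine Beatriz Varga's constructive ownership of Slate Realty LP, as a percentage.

By parent–child attribution (R3), Beatriz Varga is treated as also owning Kenji Varga's interest in Bluewater Holdings Ltd, giving 59% + 10% = 69%.
By parent–child attribution (R3), Beatriz Varga is treated as also owning Kenji Varga's interest in Quarry Manufacturing Inc, giving 13% + 46% = 59%.
By parent–child attribution (R3), Beatriz Varga is treated as owning Kenji Varga's 11% interest in Vantage Partners LP.
By parent–child attribution (R3), Beatriz Varga is treated as owning Kenji Varga's 5% interest in Slate Realty LP.
Chain via Bluewater Holdings Ltd → Larkspur Pharma AG (R2): 69% × 67% × 14% = 6.4722% of Slate Realty LP.
Chain via Quarry Manufacturing Inc. → Ashford Group plc (R2): 59% × 13% × 46% = 3.5282% of Slate Realty LP.
Chain via Vantage Partners LP → Talon Mining NL (R2): 11% × 17% × 14% = 0.2618% of Slate Realty LP.
Direct interest in Slate Realty LP: 5%.
Aggregating (R1): 6.4722% + 3.5282% + 0.2618% + 5% = 15.2622%.

15.2622%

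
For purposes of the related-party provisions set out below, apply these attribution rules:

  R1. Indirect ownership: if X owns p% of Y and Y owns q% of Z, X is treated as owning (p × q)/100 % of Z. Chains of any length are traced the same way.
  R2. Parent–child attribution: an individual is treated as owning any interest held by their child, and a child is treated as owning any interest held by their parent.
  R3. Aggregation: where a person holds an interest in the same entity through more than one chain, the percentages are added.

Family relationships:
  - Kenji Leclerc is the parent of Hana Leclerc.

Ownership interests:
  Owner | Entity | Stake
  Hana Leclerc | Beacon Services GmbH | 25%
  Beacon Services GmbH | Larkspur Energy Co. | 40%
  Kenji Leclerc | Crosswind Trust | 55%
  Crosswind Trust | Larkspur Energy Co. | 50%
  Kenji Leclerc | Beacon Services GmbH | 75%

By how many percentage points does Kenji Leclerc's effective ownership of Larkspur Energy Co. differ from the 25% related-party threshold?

By parent–child attribution (R2), Kenji Leclerc is treated as also owning Hana Leclerc's interest in Beacon Services GmbH, giving 75% + 25% = 100%.
Chain via Crosswind Trust (R1): 55% × 50% = 27.5% of Larkspur Energy Co.
Chain via Beacon Services GmbH (R1): 100% × 40% = 40% of Larkspur Energy Co.
Aggregating (R3): 27.5% + 40% = 67.5%.
67.5% exceeds the 25% threshold by 42.5 percentage points.

42.5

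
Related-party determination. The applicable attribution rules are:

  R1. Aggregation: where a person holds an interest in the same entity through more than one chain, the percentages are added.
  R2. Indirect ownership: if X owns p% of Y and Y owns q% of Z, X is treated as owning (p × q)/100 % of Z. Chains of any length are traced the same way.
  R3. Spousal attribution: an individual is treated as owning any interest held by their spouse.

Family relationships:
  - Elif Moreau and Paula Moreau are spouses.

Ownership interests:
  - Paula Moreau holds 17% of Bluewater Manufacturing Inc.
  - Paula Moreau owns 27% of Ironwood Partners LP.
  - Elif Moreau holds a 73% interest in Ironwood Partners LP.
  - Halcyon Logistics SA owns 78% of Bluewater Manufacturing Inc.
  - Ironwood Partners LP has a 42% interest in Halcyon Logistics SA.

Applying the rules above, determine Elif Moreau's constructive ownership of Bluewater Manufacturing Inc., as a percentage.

49.76%

By spousal attribution (R3), Elif Moreau is treated as also owning Paula Moreau's interest in Ironwood Partners LP, giving 73% + 27% = 100%.
By spousal attribution (R3), Elif Moreau is treated as owning Paula Moreau's 17% interest in Bluewater Manufacturing Inc.
Chain via Ironwood Partners LP → Halcyon Logistics SA (R2): 100% × 42% × 78% = 32.76% of Bluewater Manufacturing Inc.
Direct interest in Bluewater Manufacturing Inc: 17%.
Aggregating (R1): 32.76% + 17% = 49.76%.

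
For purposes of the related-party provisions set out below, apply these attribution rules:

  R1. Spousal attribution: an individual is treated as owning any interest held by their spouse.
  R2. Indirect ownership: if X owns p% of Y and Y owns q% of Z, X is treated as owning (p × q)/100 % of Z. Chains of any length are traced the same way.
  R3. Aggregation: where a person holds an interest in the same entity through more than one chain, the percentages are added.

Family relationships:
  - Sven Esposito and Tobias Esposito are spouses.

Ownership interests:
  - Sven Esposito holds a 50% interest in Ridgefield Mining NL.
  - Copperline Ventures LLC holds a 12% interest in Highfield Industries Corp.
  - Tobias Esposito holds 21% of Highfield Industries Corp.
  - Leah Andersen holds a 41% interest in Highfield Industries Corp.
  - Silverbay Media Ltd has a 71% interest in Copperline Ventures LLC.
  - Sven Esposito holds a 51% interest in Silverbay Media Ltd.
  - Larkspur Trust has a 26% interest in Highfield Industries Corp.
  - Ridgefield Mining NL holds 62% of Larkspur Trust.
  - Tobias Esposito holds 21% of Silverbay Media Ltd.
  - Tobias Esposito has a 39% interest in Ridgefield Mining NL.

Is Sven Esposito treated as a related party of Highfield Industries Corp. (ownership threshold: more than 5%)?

Yes

By spousal attribution (R1), Sven Esposito is treated as also owning Tobias Esposito's interest in Silverbay Media Ltd, giving 51% + 21% = 72%.
By spousal attribution (R1), Sven Esposito is treated as also owning Tobias Esposito's interest in Ridgefield Mining NL, giving 50% + 39% = 89%.
By spousal attribution (R1), Sven Esposito is treated as owning Tobias Esposito's 21% interest in Highfield Industries Corp.
Chain via Silverbay Media Ltd → Copperline Ventures LLC (R2): 72% × 71% × 12% = 6.1344% of Highfield Industries Corp.
Chain via Ridgefield Mining NL → Larkspur Trust (R2): 89% × 62% × 26% = 14.3468% of Highfield Industries Corp.
Direct interest in Highfield Industries Corp: 21%.
Aggregating (R3): 6.1344% + 14.3468% + 21% = 41.4812%.
41.4812% exceeds the 5% threshold, so Sven is a related party to Highfield Industries Corp.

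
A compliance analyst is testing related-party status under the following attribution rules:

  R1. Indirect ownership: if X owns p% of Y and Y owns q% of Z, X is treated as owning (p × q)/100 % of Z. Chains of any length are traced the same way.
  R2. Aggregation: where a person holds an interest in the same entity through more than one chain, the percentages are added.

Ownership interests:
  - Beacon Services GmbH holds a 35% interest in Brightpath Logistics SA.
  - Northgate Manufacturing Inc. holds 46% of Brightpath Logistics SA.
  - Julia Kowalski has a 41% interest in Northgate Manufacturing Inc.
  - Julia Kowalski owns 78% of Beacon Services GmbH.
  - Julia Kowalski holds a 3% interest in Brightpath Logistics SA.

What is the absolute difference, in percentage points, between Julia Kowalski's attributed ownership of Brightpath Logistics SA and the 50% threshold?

Chain via Northgate Manufacturing Inc. (R1): 41% × 46% = 18.86% of Brightpath Logistics SA.
Chain via Beacon Services GmbH (R1): 78% × 35% = 27.3% of Brightpath Logistics SA.
Direct interest in Brightpath Logistics SA: 3%.
Aggregating (R2): 18.86% + 27.3% + 3% = 49.16%.
49.16% falls short of the 50% threshold by 0.84 percentage points.

0.84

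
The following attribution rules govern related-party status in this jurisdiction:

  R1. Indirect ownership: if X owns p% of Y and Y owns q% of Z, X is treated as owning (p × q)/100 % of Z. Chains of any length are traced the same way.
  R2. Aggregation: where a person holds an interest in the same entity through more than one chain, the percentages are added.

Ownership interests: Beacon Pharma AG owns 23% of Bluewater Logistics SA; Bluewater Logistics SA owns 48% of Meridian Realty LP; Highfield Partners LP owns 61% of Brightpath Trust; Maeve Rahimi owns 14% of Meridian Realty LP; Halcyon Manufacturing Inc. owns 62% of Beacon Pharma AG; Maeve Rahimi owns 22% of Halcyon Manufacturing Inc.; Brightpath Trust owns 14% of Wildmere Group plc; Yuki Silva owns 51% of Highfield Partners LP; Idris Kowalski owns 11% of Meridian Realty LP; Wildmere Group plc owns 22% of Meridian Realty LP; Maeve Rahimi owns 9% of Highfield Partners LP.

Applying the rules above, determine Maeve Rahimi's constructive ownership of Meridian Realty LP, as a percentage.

15.674948%

Chain via Halcyon Manufacturing Inc. → Beacon Pharma AG → Bluewater Logistics SA (R1): 22% × 62% × 23% × 48% = 1.505856% of Meridian Realty LP.
Chain via Highfield Partners LP → Brightpath Trust → Wildmere Group plc (R1): 9% × 61% × 14% × 22% = 0.169092% of Meridian Realty LP.
Direct interest in Meridian Realty LP: 14%.
Aggregating (R2): 1.505856% + 0.169092% + 14% = 15.674948%.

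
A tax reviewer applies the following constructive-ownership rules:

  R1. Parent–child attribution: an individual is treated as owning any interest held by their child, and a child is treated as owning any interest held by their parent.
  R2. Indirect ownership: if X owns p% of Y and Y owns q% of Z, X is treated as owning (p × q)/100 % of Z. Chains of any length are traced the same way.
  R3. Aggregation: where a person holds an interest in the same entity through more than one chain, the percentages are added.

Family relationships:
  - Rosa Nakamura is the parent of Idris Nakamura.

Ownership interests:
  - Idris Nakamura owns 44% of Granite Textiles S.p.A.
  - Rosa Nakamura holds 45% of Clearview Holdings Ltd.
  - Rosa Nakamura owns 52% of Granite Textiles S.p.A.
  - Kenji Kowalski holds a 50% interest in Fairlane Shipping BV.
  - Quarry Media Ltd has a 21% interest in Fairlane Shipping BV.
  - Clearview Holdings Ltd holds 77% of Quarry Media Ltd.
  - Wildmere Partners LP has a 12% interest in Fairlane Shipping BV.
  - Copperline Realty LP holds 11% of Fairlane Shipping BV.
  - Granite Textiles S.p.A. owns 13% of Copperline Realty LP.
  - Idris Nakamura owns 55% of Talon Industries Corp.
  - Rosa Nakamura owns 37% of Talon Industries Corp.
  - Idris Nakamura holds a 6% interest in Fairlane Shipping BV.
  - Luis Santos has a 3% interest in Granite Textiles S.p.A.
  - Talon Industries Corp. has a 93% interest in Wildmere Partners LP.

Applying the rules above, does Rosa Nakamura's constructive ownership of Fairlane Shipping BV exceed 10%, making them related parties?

Yes

By parent–child attribution (R1), Rosa Nakamura is treated as also owning Idris Nakamura's interest in Granite Textiles S.p.A, giving 52% + 44% = 96%.
By parent–child attribution (R1), Rosa Nakamura is treated as also owning Idris Nakamura's interest in Talon Industries Corp, giving 37% + 55% = 92%.
By parent–child attribution (R1), Rosa Nakamura is treated as owning Idris Nakamura's 6% interest in Fairlane Shipping BV.
Chain via Granite Textiles S.p.A. → Copperline Realty LP (R2): 96% × 13% × 11% = 1.3728% of Fairlane Shipping BV.
Chain via Talon Industries Corp. → Wildmere Partners LP (R2): 92% × 93% × 12% = 10.2672% of Fairlane Shipping BV.
Chain via Clearview Holdings Ltd → Quarry Media Ltd (R2): 45% × 77% × 21% = 7.2765% of Fairlane Shipping BV.
Direct interest in Fairlane Shipping BV: 6%.
Aggregating (R3): 1.3728% + 10.2672% + 7.2765% + 6% = 24.9165%.
24.9165% exceeds the 10% threshold, so Rosa is a related party to Fairlane Shipping BV.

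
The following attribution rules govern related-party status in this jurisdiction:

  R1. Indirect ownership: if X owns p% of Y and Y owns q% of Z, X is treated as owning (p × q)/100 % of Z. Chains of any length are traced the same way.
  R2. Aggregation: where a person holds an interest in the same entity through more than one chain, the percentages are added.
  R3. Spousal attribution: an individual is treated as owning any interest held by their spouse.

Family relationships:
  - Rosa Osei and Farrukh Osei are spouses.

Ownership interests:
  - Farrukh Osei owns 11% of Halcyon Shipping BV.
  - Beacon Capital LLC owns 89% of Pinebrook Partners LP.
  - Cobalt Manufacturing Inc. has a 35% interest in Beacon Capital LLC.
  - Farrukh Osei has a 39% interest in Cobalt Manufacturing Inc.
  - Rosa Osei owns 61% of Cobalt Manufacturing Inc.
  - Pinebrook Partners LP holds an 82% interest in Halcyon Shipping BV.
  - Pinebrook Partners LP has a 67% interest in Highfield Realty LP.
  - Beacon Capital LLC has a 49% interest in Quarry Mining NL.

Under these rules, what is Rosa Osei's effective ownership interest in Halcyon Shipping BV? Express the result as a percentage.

By spousal attribution (R3), Rosa Osei is treated as also owning Farrukh Osei's interest in Cobalt Manufacturing Inc, giving 61% + 39% = 100%.
By spousal attribution (R3), Rosa Osei is treated as owning Farrukh Osei's 11% interest in Halcyon Shipping BV.
Chain via Cobalt Manufacturing Inc. → Beacon Capital LLC → Pinebrook Partners LP (R1): 100% × 35% × 89% × 82% = 25.543% of Halcyon Shipping BV.
Direct interest in Halcyon Shipping BV: 11%.
Aggregating (R2): 25.543% + 11% = 36.543%.

36.543%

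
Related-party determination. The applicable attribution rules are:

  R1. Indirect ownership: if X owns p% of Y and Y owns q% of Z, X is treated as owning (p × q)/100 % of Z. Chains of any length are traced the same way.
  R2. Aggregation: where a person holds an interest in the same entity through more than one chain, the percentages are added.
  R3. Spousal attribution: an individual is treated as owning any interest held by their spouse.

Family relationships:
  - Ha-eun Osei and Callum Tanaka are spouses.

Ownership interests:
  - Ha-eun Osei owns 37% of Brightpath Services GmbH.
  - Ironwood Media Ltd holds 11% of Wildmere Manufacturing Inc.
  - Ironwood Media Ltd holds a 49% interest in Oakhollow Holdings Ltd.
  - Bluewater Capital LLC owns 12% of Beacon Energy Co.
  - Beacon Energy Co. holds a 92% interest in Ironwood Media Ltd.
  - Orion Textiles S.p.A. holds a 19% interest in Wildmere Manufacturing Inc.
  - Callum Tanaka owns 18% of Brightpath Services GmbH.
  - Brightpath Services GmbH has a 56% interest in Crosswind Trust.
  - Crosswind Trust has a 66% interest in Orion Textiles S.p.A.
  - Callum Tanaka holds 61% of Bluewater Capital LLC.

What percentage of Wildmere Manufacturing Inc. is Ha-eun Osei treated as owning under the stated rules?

By spousal attribution (R3), Ha-eun Osei is treated as also owning Callum Tanaka's interest in Brightpath Services GmbH, giving 37% + 18% = 55%.
By spousal attribution (R3), Ha-eun Osei is treated as owning Callum Tanaka's 61% interest in Bluewater Capital LLC.
Chain via Brightpath Services GmbH → Crosswind Trust → Orion Textiles S.p.A. (R1): 55% × 56% × 66% × 19% = 3.86232% of Wildmere Manufacturing Inc.
Chain via Bluewater Capital LLC → Beacon Energy Co. → Ironwood Media Ltd (R1): 61% × 12% × 92% × 11% = 0.740784% of Wildmere Manufacturing Inc.
Aggregating (R2): 3.86232% + 0.740784% = 4.603104%.

4.603104%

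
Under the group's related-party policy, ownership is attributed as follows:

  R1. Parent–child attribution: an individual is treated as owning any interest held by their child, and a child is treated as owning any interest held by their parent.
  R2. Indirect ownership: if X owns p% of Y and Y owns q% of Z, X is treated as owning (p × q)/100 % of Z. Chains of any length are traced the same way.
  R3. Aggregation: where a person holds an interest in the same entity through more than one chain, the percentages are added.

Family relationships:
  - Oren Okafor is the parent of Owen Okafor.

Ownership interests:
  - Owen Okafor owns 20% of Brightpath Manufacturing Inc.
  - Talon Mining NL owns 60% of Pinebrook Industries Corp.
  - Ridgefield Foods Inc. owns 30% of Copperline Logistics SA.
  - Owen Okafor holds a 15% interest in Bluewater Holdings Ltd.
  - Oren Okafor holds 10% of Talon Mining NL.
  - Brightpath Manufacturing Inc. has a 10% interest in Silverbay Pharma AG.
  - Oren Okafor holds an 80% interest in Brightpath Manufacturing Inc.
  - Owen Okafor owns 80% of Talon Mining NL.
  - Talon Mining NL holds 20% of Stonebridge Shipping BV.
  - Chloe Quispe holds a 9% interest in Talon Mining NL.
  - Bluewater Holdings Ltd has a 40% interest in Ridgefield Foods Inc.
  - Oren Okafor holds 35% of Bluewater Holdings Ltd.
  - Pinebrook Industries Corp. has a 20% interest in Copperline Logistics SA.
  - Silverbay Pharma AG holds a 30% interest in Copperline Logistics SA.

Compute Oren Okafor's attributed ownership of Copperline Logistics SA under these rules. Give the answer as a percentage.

By parent–child attribution (R1), Oren Okafor is treated as also owning Owen Okafor's interest in Bluewater Holdings Ltd, giving 35% + 15% = 50%.
By parent–child attribution (R1), Oren Okafor is treated as also owning Owen Okafor's interest in Talon Mining NL, giving 10% + 80% = 90%.
By parent–child attribution (R1), Oren Okafor is treated as also owning Owen Okafor's interest in Brightpath Manufacturing Inc, giving 80% + 20% = 100%.
Chain via Bluewater Holdings Ltd → Ridgefield Foods Inc. (R2): 50% × 40% × 30% = 6% of Copperline Logistics SA.
Chain via Talon Mining NL → Pinebrook Industries Corp. (R2): 90% × 60% × 20% = 10.8% of Copperline Logistics SA.
Chain via Brightpath Manufacturing Inc. → Silverbay Pharma AG (R2): 100% × 10% × 30% = 3% of Copperline Logistics SA.
Aggregating (R3): 6% + 10.8% + 3% = 19.8%.

19.8%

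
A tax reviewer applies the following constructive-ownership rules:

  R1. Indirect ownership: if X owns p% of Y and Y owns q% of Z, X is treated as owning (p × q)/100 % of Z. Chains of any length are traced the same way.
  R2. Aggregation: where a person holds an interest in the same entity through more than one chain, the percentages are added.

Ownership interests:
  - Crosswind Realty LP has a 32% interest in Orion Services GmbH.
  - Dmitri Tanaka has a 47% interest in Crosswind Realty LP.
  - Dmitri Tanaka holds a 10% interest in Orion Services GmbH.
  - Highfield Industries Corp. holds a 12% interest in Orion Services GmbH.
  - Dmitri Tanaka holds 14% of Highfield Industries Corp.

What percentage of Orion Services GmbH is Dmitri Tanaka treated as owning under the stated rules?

26.72%

Chain via Crosswind Realty LP (R1): 47% × 32% = 15.04% of Orion Services GmbH.
Chain via Highfield Industries Corp. (R1): 14% × 12% = 1.68% of Orion Services GmbH.
Direct interest in Orion Services GmbH: 10%.
Aggregating (R2): 15.04% + 1.68% + 10% = 26.72%.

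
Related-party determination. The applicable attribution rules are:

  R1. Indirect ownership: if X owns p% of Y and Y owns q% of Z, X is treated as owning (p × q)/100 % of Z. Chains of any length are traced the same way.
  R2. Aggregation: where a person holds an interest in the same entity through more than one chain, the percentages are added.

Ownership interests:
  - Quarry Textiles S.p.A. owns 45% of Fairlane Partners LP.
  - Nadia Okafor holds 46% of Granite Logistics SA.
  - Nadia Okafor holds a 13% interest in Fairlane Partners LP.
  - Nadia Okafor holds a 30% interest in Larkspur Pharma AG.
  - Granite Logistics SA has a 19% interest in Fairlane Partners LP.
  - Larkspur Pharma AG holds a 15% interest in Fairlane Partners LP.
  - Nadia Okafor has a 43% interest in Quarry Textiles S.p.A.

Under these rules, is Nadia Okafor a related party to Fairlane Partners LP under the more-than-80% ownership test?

No

Chain via Granite Logistics SA (R1): 46% × 19% = 8.74% of Fairlane Partners LP.
Chain via Larkspur Pharma AG (R1): 30% × 15% = 4.5% of Fairlane Partners LP.
Chain via Quarry Textiles S.p.A. (R1): 43% × 45% = 19.35% of Fairlane Partners LP.
Direct interest in Fairlane Partners LP: 13%.
Aggregating (R2): 8.74% + 4.5% + 19.35% + 13% = 45.59%.
45.59% does not exceed the 80% threshold, so Nadia is not a related party to Fairlane Partners LP.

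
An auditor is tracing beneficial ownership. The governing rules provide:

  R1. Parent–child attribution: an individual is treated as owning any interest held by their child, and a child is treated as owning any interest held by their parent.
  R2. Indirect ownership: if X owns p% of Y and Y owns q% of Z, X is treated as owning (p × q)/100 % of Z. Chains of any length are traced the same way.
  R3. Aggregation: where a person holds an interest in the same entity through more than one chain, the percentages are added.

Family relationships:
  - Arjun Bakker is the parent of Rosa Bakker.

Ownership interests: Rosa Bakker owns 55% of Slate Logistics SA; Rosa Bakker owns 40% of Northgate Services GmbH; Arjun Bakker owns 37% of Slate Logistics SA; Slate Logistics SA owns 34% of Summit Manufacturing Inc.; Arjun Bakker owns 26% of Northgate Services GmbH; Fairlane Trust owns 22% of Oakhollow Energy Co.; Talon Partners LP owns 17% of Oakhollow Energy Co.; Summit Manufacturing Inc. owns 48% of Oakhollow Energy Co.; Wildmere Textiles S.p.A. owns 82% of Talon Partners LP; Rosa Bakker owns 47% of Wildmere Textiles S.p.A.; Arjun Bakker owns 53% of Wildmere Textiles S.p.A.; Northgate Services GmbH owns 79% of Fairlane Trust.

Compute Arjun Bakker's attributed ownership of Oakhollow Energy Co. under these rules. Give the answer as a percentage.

40.4252%

By parent–child attribution (R1), Arjun Bakker is treated as also owning Rosa Bakker's interest in Wildmere Textiles S.p.A, giving 53% + 47% = 100%.
By parent–child attribution (R1), Arjun Bakker is treated as also owning Rosa Bakker's interest in Slate Logistics SA, giving 37% + 55% = 92%.
By parent–child attribution (R1), Arjun Bakker is treated as also owning Rosa Bakker's interest in Northgate Services GmbH, giving 26% + 40% = 66%.
Chain via Wildmere Textiles S.p.A. → Talon Partners LP (R2): 100% × 82% × 17% = 13.94% of Oakhollow Energy Co.
Chain via Slate Logistics SA → Summit Manufacturing Inc. (R2): 92% × 34% × 48% = 15.0144% of Oakhollow Energy Co.
Chain via Northgate Services GmbH → Fairlane Trust (R2): 66% × 79% × 22% = 11.4708% of Oakhollow Energy Co.
Aggregating (R3): 13.94% + 15.0144% + 11.4708% = 40.4252%.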